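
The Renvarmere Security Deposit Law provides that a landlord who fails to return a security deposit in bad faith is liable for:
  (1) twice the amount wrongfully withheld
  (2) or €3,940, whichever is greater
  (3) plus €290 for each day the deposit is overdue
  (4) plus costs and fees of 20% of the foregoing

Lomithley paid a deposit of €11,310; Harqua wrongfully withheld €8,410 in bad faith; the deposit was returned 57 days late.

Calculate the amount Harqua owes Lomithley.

Doubled: 2 × €8,410 = €16,820
Minimum €3,940: €16,820 meets the minimum, no increase.
Late-return penalty: 57 × €290 = €16,530
Damages plus late penalty: €16,820 + €16,530 = €33,350
Costs and fees: 20% of €33,350 = €6,670
Total recovery: €33,350 + €6,670 = €40,020

€40,020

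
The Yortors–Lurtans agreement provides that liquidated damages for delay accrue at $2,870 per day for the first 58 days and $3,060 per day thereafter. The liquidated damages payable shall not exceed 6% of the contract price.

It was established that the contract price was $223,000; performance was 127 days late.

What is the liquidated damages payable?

$13,380

First 58 days: 58 × $2,870 = $166,460
Remaining days: (127 − 58) × $3,060 = $211,140
Accrued per-day damages: $166,460 + $211,140 = $377,600
Cap: 6% of $223,000 = $13,380
Cap at $13,380: $377,600 exceeds the cap → $13,380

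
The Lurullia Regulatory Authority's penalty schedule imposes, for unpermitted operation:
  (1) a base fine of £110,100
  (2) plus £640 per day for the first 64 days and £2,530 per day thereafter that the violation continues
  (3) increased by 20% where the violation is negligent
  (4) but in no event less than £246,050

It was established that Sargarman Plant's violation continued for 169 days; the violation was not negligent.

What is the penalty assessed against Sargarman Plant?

£416,710

First 64 days: 64 × £640 = £40,960
Remaining days: (169 − 64) × £2,530 = £265,650
Per-day component: £40,960 + £265,650 = £306,610
Base plus per-day: £110,100 + £306,610 = £416,710
The violation was not negligent: no 20% increase.
Minimum £246,050: £416,710 meets the minimum, no increase.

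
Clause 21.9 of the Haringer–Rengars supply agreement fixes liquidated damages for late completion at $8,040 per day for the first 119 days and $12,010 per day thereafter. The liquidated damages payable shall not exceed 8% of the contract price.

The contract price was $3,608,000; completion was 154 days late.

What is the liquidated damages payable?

First 119 days: 119 × $8,040 = $956,760
Remaining days: (154 − 119) × $12,010 = $420,350
Accrued per-day damages: $956,760 + $420,350 = $1,377,110
Cap: 8% of $3,608,000 = $288,640
Cap at $288,640: $1,377,110 exceeds the cap → $288,640

$288,640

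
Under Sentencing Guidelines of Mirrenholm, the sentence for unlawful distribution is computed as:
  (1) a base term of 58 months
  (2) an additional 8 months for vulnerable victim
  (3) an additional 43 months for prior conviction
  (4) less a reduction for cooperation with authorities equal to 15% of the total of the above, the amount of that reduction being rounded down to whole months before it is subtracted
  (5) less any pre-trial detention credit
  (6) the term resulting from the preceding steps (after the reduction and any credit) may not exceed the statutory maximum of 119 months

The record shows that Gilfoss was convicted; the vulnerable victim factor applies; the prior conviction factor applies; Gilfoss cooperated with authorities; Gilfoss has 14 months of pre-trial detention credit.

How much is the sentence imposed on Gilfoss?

Vulnerable victim enhancement: +8 months
Prior conviction enhancement: +43 months
Adjusted term: 58 months + 8 months + 43 months = 109 months
Cooperation with authorities reduction: 15% of 109 months = 16 months (rounded down)
After reduction: 109 − 16 = 93 months
Less pre-trial detention credit: 93 months − 14 months = 79 months
Cap at 119 months: 79 months is within the cap, no reduction.

79 months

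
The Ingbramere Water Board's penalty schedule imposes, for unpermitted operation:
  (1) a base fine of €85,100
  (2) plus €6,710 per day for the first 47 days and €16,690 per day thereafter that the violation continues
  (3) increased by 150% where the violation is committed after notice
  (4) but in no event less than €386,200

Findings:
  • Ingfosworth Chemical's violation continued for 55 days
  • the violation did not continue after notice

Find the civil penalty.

First 47 days: 47 × €6,710 = €315,370
Remaining days: (55 − 47) × €16,690 = €133,520
Per-day component: €315,370 + €133,520 = €448,890
Base plus per-day: €85,100 + €448,890 = €533,990
The violation did not continue after notice: no 150% increase.
Minimum €386,200: €533,990 meets the minimum, no increase.

€533,990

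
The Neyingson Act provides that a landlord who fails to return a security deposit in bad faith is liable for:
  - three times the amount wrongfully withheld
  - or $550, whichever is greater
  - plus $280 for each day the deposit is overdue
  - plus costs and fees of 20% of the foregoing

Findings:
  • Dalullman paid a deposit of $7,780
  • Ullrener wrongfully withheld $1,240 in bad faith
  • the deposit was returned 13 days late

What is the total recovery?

$8,832

Trebled: 3 × $1,240 = $3,720
Minimum $550: $3,720 meets the minimum, no increase.
Late-return penalty: 13 × $280 = $3,640
Damages plus late penalty: $3,720 + $3,640 = $7,360
Costs and fees: 20% of $7,360 = $1,472
Total recovery: $7,360 + $1,472 = $8,832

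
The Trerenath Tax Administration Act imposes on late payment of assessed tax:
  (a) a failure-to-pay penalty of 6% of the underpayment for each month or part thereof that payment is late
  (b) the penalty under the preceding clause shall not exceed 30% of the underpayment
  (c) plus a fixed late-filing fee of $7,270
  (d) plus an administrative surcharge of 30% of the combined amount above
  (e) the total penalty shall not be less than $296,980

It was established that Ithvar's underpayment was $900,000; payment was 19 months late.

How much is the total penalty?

Accrued rate: 6% × 19 = 114%, capped at 30% → 30%
Failure-to-pay penalty: 30% of $900,000 = $270,000
Penalty before surcharge: $270,000 + $7,270 = $277,270
Administrative surcharge: 30% of $277,270 = $83,181
Total penalty: $277,270 + $83,181 = $360,451
Minimum $296,980: $360,451 meets the minimum, no increase.

$360,451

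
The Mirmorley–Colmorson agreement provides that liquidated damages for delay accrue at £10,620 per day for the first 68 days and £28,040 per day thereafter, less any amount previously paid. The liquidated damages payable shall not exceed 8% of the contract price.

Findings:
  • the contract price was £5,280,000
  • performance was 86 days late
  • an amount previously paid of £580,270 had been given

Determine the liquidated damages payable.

£422,400

First 68 days: 68 × £10,620 = £722,160
Remaining days: (86 − 68) × £28,040 = £504,720
Accrued per-day damages: £722,160 + £504,720 = £1,226,880
Less amount previously paid: £1,226,880 − £580,270 = £646,610
Cap: 8% of £5,280,000 = £422,400
Cap at £422,400: £646,610 exceeds the cap → £422,400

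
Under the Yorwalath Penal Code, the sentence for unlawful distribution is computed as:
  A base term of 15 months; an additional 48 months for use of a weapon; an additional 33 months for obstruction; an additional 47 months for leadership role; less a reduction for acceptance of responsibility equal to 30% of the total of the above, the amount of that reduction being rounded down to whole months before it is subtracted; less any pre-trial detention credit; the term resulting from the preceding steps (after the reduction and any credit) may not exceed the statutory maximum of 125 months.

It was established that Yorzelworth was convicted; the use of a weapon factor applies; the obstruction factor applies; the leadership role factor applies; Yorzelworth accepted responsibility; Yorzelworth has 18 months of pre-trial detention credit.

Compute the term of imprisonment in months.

Use of a weapon enhancement: +48 months
Obstruction enhancement: +33 months
Leadership role enhancement: +47 months
Adjusted term: 15 months + 48 months + 33 months + 47 months = 143 months
Acceptance of responsibility reduction: 30% of 143 months = 42 months (rounded down)
After reduction: 143 − 42 = 101 months
Less pre-trial detention credit: 101 months − 18 months = 83 months
Cap at 125 months: 83 months is within the cap, no reduction.

83 months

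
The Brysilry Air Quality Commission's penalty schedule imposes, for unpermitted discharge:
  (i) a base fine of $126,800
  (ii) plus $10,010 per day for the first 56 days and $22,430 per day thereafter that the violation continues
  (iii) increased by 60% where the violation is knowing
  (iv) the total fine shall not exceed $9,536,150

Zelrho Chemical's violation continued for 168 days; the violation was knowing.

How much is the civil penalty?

First 56 days: 56 × $10,010 = $560,560
Remaining days: (168 − 56) × $22,430 = $2,512,160
Per-day component: $560,560 + $2,512,160 = $3,072,720
Base plus per-day: $126,800 + $3,072,720 = $3,199,520
Enhancement: 60% of $3,199,520 = $1,919,712
Enhanced fine: $3,199,520 + $1,919,712 = $5,119,232
Cap at $9,536,150: $5,119,232 is within the cap, no reduction.

$5,119,232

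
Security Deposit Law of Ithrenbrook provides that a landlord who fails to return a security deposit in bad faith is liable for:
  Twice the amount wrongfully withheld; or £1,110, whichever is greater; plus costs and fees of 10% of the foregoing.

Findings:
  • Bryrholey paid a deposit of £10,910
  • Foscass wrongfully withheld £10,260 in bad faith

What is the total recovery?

£22,572

Doubled: 2 × £10,260 = £20,520
Minimum £1,110: £20,520 meets the minimum, no increase.
Costs and fees: 10% of £20,520 = £2,052
Total recovery: £20,520 + £2,052 = £22,572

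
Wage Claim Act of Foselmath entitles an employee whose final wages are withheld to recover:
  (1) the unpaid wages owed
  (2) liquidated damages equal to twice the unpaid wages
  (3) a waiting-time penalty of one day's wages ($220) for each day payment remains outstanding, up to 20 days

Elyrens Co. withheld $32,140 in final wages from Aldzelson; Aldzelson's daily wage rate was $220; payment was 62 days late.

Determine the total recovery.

$100,820

Doubled: 2 × $32,140 = $64,280
Penalty days: min(62, 20) = 20
Waiting-time penalty: 20 × $220 = $4,400
Total award: $32,140 + $64,280 + $4,400 = $100,820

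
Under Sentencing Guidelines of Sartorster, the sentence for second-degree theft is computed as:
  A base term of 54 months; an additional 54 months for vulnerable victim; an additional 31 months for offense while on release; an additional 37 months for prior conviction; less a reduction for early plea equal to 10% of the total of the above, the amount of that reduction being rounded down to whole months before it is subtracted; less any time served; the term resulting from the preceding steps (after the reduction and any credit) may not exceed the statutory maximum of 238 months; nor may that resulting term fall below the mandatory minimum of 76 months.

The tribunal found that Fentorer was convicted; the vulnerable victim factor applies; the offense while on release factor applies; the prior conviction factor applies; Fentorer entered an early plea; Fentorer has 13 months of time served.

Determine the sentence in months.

Vulnerable victim enhancement: +54 months
Offense while on release enhancement: +31 months
Prior conviction enhancement: +37 months
Adjusted term: 54 months + 54 months + 31 months + 37 months = 176 months
Early plea reduction: 10% of 176 months = 17 months (rounded down)
After reduction: 176 − 17 = 159 months
Less time served: 159 months − 13 months = 146 months
Cap at 238 months: 146 months is within the cap, no reduction.
Minimum 76 months: 146 months meets the minimum, no increase.

146 months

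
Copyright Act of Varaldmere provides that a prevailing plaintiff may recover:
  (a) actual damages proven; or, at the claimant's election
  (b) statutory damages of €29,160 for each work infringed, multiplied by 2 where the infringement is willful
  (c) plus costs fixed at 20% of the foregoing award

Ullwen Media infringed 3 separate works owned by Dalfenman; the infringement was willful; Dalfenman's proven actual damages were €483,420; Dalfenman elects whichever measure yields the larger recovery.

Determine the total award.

Statutory damages: 3 × €29,160 = €87,480
Doubled: 2 × €87,480 = €174,960
Greater of actual damages (€483,420) or enhanced statutory damages (€174,960): €483,420
Costs: 20% of €483,420 = €96,684
Award plus costs: €483,420 + €96,684 = €580,104

€580,104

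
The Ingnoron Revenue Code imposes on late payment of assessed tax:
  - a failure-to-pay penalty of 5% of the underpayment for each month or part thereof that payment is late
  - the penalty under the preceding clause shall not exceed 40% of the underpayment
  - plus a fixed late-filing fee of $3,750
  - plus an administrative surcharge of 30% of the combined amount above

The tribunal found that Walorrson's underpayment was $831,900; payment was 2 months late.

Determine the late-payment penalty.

Accrued rate: 5% × 2 = 10%, capped at 40% → 10%
Failure-to-pay penalty: 10% of $831,900 = $83,190
Penalty before surcharge: $83,190 + $3,750 = $86,940
Administrative surcharge: 30% of $86,940 = $26,082
Total penalty: $86,940 + $26,082 = $113,022

Penalty: $113,022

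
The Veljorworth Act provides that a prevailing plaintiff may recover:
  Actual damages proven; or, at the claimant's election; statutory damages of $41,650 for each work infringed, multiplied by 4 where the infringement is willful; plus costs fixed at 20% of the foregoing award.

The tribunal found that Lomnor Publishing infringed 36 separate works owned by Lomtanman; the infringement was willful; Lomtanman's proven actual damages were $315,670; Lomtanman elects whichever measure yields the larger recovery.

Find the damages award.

$7,197,120

Statutory damages: 36 × $41,650 = $1,499,400
Multiplied by 4: 4 × $1,499,400 = $5,997,600
Greater of actual damages ($315,670) or enhanced statutory damages ($5,997,600): $5,997,600
Costs: 20% of $5,997,600 = $1,199,520
Award plus costs: $5,997,600 + $1,199,520 = $7,197,120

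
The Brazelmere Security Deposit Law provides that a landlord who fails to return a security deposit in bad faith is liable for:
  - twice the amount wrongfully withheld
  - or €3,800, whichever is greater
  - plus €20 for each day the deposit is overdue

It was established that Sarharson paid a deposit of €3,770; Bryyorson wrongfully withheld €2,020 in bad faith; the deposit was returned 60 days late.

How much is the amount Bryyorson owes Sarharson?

Doubled: 2 × €2,020 = €4,040
Minimum €3,800: €4,040 meets the minimum, no increase.
Late-return penalty: 60 × €20 = €1,200
Damages plus late penalty: €4,040 + €1,200 = €5,240

€5,240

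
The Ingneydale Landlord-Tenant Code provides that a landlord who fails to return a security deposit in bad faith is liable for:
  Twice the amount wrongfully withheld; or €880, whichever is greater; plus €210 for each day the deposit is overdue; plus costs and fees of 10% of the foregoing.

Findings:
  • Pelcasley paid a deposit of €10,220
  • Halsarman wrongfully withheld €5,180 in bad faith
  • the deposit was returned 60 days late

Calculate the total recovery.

€25,256

Doubled: 2 × €5,180 = €10,360
Minimum €880: €10,360 meets the minimum, no increase.
Late-return penalty: 60 × €210 = €12,600
Damages plus late penalty: €10,360 + €12,600 = €22,960
Costs and fees: 10% of €22,960 = €2,296
Total recovery: €22,960 + €2,296 = €25,256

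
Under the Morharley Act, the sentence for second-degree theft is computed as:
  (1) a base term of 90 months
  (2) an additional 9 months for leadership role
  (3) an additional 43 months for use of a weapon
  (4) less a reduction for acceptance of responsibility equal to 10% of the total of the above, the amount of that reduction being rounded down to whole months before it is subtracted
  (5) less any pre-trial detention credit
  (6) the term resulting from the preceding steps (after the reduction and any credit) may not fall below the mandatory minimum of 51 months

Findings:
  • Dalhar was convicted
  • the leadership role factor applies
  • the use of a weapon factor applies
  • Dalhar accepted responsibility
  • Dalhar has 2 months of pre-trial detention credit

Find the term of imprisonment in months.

Leadership role enhancement: +9 months
Use of a weapon enhancement: +43 months
Adjusted term: 90 months + 9 months + 43 months = 142 months
Acceptance of responsibility reduction: 10% of 142 months = 14 months (rounded down)
After reduction: 142 − 14 = 128 months
Less pre-trial detention credit: 128 months − 2 months = 126 months
Minimum 51 months: 126 months meets the minimum, no increase.

126 months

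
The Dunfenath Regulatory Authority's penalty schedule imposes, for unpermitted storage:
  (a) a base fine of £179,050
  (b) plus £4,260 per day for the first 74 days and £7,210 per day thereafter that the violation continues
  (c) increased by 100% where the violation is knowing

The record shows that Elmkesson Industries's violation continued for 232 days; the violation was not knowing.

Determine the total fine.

First 74 days: 74 × £4,260 = £315,240
Remaining days: (232 − 74) × £7,210 = £1,139,180
Per-day component: £315,240 + £1,139,180 = £1,454,420
Base plus per-day: £179,050 + £1,454,420 = £1,633,470
The violation was not knowing: no 100% increase.

Civil penalty: £1,633,470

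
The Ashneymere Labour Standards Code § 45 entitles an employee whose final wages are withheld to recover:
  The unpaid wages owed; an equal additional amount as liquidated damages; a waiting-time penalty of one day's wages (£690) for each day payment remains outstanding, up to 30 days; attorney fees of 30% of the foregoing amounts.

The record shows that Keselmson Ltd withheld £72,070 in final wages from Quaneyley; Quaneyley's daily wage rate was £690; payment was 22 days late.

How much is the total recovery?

Liquidated damages (equal amount): £72,070
Penalty days: min(22, 30) = 22
Waiting-time penalty: 22 × £690 = £15,180
Subtotal: £72,070 + £72,070 + £15,180 = £159,320
Attorney fees: 30% of £159,320 = £47,796
Total award: £159,320 + £47,796 = £207,116

£207,116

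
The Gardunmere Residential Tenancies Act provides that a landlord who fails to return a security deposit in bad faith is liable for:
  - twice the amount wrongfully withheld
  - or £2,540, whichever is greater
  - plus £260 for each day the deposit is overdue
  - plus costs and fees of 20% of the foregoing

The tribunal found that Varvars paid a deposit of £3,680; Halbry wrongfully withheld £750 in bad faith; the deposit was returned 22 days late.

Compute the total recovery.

£9,912

Doubled: 2 × £750 = £1,500
Minimum £2,540: £1,500 is below the minimum → £2,540
Late-return penalty: 22 × £260 = £5,720
Damages plus late penalty: £2,540 + £5,720 = £8,260
Costs and fees: 20% of £8,260 = £1,652
Total recovery: £8,260 + £1,652 = £9,912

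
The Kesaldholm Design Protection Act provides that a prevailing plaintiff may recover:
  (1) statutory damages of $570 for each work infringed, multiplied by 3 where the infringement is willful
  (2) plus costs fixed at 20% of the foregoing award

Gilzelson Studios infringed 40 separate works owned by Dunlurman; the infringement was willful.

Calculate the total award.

$82,080

Statutory damages: 40 × $570 = $22,800
Trebled: 3 × $22,800 = $68,400
Costs: 20% of $68,400 = $13,680
Award plus costs: $68,400 + $13,680 = $82,080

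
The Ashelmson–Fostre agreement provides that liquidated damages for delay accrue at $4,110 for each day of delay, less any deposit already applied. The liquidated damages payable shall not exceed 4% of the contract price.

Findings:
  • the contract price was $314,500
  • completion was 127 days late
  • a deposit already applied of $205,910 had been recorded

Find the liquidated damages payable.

$12,580

Per-day damages: 127 × $4,110 = $521,970
Less deposit already applied: $521,970 − $205,910 = $316,060
Cap: 4% of $314,500 = $12,580
Cap at $12,580: $316,060 exceeds the cap → $12,580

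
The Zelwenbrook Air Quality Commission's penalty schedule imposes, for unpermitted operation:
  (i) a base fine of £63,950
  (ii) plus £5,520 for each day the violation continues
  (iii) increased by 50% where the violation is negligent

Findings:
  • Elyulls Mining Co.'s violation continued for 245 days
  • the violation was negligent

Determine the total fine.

£2,124,525

Per-day component: 245 × £5,520 = £1,352,400
Base plus per-day: £63,950 + £1,352,400 = £1,416,350
Enhancement: 50% of £1,416,350 = £708,175
Enhanced fine: £1,416,350 + £708,175 = £2,124,525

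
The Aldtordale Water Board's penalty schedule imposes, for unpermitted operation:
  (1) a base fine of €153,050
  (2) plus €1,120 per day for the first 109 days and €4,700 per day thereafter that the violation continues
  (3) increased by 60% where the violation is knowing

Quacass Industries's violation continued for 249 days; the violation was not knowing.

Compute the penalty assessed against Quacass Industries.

€933,130

First 109 days: 109 × €1,120 = €122,080
Remaining days: (249 − 109) × €4,700 = €658,000
Per-day component: €122,080 + €658,000 = €780,080
Base plus per-day: €153,050 + €780,080 = €933,130
The violation was not knowing: no 60% increase.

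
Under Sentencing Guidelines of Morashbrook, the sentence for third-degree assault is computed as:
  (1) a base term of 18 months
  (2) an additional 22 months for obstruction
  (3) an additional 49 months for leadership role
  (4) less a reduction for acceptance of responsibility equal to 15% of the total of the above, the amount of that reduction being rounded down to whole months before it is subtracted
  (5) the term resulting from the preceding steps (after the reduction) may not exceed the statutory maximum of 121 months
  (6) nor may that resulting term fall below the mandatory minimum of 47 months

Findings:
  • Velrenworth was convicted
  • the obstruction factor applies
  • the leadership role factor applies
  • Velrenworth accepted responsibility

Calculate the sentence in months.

Obstruction enhancement: +22 months
Leadership role enhancement: +49 months
Adjusted term: 18 months + 22 months + 49 months = 89 months
Acceptance of responsibility reduction: 15% of 89 months = 13 months (rounded down)
After reduction: 89 − 13 = 76 months
Cap at 121 months: 76 months is within the cap, no reduction.
Minimum 47 months: 76 months meets the minimum, no increase.

76 months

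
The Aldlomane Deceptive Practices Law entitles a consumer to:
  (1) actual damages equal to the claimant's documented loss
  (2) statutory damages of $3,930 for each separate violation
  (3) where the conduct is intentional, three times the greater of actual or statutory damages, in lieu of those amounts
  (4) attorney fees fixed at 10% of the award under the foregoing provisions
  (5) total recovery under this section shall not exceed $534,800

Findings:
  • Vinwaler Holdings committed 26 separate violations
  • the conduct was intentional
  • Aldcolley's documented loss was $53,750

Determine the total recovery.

$337,194

Statutory damages: 26 × $3,930 = $102,180
Greater of actual damages ($53,750) or statutory damages ($102,180): $102,180
Trebled: 3 × $102,180 = $306,540
Attorney fees: 10% of $306,540 = $30,654
Total before cap: $306,540 + $30,654 = $337,194
Cap at $534,800: $337,194 is within the cap, no reduction.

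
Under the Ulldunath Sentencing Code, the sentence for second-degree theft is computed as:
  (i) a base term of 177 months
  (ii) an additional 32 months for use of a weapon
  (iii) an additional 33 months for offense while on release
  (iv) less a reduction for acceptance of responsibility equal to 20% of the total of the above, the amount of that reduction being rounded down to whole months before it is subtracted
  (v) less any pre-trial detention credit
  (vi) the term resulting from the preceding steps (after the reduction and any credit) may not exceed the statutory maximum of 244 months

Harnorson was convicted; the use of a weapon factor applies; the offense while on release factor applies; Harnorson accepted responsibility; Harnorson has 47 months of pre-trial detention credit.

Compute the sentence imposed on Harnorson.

147 months

Use of a weapon enhancement: +32 months
Offense while on release enhancement: +33 months
Adjusted term: 177 months + 32 months + 33 months = 242 months
Acceptance of responsibility reduction: 20% of 242 months = 48 months (rounded down)
After reduction: 242 − 48 = 194 months
Less pre-trial detention credit: 194 months − 47 months = 147 months
Cap at 244 months: 147 months is within the cap, no reduction.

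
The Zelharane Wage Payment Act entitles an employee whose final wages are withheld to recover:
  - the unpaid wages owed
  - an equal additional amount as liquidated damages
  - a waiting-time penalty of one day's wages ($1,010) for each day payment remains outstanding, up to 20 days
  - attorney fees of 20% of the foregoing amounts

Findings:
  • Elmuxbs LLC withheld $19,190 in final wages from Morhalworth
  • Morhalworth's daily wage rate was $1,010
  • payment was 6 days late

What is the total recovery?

$53,328

Liquidated damages (equal amount): $19,190
Penalty days: min(6, 20) = 6
Waiting-time penalty: 6 × $1,010 = $6,060
Subtotal: $19,190 + $19,190 + $6,060 = $44,440
Attorney fees: 20% of $44,440 = $8,888
Total award: $44,440 + $8,888 = $53,328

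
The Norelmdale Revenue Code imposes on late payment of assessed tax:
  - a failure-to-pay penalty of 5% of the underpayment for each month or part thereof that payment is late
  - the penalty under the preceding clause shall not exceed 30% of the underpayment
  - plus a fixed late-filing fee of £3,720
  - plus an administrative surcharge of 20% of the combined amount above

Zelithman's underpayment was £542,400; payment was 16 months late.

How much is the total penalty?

Accrued rate: 5% × 16 = 80%, capped at 30% → 30%
Failure-to-pay penalty: 30% of £542,400 = £162,720
Penalty before surcharge: £162,720 + £3,720 = £166,440
Administrative surcharge: 20% of £166,440 = £33,288
Total penalty: £166,440 + £33,288 = £199,728

Penalty: £199,728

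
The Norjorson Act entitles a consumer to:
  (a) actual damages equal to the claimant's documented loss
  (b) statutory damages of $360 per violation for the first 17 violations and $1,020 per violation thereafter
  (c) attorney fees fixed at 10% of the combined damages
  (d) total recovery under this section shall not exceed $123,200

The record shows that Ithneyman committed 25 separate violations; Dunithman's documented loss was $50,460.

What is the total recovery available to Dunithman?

First 17 violations: 17 × $360 = $6,120
Remaining violations: (25 − 17) × $1,020 = $8,160
Statutory damages: $6,120 + $8,160 = $14,280
Combined damages: $50,460 + $14,280 = $64,740
Attorney fees: 10% of $64,740 = $6,474
Total before cap: $64,740 + $6,474 = $71,214
Cap at $123,200: $71,214 is within the cap, no reduction.

Total recovery: $71,214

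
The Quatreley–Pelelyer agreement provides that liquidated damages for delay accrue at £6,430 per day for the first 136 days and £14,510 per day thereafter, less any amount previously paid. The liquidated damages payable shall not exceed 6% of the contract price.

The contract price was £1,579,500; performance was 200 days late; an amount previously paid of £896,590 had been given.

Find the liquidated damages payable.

First 136 days: 136 × £6,430 = £874,480
Remaining days: (200 − 136) × £14,510 = £928,640
Accrued per-day damages: £874,480 + £928,640 = £1,803,120
Less amount previously paid: £1,803,120 − £896,590 = £906,530
Cap: 6% of £1,579,500 = £94,770
Cap at £94,770: £906,530 exceeds the cap → £94,770

£94,770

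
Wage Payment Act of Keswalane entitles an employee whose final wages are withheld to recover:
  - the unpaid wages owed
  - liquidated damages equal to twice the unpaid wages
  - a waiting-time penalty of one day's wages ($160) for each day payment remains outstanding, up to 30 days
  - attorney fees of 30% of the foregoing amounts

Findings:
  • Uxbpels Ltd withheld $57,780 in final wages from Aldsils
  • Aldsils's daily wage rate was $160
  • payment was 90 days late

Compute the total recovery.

$231,582

Doubled: 2 × $57,780 = $115,560
Penalty days: min(90, 30) = 30
Waiting-time penalty: 30 × $160 = $4,800
Subtotal: $57,780 + $115,560 + $4,800 = $178,140
Attorney fees: 30% of $178,140 = $53,442
Total award: $178,140 + $53,442 = $231,582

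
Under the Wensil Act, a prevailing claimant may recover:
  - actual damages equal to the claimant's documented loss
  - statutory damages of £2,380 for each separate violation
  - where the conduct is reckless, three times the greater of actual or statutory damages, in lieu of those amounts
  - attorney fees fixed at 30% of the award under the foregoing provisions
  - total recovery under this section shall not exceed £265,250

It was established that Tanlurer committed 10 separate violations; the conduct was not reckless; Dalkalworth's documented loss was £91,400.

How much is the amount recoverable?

Statutory damages: 10 × £2,380 = £23,800
Conduct not reckless: the in-lieu enhancement does not apply.
Actual plus statutory damages: £91,400 + £23,800 = £115,200
Attorney fees: 30% of £115,200 = £34,560
Total before cap: £115,200 + £34,560 = £149,760
Cap at £265,250: £149,760 is within the cap, no reduction.

£149,760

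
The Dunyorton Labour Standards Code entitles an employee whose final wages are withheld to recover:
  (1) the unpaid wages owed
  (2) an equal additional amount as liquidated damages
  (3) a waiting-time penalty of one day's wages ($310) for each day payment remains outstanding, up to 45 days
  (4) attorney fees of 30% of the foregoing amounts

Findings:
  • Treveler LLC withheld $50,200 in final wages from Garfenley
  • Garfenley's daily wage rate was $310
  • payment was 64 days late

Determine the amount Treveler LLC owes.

$148,655

Liquidated damages (equal amount): $50,200
Penalty days: min(64, 45) = 45
Waiting-time penalty: 45 × $310 = $13,950
Subtotal: $50,200 + $50,200 + $13,950 = $114,350
Attorney fees: 30% of $114,350 = $34,305
Total award: $114,350 + $34,305 = $148,655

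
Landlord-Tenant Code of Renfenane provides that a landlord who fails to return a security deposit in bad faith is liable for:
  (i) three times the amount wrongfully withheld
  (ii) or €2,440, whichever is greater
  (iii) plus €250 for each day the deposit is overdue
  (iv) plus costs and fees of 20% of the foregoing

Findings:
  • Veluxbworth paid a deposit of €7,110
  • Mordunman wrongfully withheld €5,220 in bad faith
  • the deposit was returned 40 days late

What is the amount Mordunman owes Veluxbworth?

€30,792

Trebled: 3 × €5,220 = €15,660
Minimum €2,440: €15,660 meets the minimum, no increase.
Late-return penalty: 40 × €250 = €10,000
Damages plus late penalty: €15,660 + €10,000 = €25,660
Costs and fees: 20% of €25,660 = €5,132
Total recovery: €25,660 + €5,132 = €30,792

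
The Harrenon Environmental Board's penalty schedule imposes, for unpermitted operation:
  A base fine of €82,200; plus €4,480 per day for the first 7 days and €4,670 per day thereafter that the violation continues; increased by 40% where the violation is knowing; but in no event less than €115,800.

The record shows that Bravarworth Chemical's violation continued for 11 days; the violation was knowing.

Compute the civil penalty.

Civil penalty: €185,136

First 7 days: 7 × €4,480 = €31,360
Remaining days: (11 − 7) × €4,670 = €18,680
Per-day component: €31,360 + €18,680 = €50,040
Base plus per-day: €82,200 + €50,040 = €132,240
Enhancement: 40% of €132,240 = €52,896
Enhanced fine: €132,240 + €52,896 = €185,136
Minimum €115,800: €185,136 meets the minimum, no increase.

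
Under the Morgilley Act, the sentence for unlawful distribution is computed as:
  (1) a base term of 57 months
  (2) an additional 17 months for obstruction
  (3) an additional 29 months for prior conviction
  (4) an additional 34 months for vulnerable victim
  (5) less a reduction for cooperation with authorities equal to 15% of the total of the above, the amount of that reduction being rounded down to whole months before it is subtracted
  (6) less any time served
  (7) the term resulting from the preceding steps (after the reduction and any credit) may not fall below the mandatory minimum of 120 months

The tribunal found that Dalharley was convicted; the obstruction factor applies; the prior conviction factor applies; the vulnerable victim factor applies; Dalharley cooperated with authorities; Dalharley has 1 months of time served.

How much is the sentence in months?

Obstruction enhancement: +17 months
Prior conviction enhancement: +29 months
Vulnerable victim enhancement: +34 months
Adjusted term: 57 months + 17 months + 29 months + 34 months = 137 months
Cooperation with authorities reduction: 15% of 137 months = 20 months (rounded down)
After reduction: 137 − 20 = 117 months
Less time served: 117 months − 1 months = 116 months
Minimum 120 months: 116 months is below the minimum → 120 months

120 months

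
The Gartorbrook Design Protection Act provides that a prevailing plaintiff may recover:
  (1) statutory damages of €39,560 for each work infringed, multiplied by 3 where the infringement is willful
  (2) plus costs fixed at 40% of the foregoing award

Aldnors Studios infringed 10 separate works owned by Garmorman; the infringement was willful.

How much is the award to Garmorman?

€1,661,520

Statutory damages: 10 × €39,560 = €395,600
Trebled: 3 × €395,600 = €1,186,800
Costs: 40% of €1,186,800 = €474,720
Award plus costs: €1,186,800 + €474,720 = €1,661,520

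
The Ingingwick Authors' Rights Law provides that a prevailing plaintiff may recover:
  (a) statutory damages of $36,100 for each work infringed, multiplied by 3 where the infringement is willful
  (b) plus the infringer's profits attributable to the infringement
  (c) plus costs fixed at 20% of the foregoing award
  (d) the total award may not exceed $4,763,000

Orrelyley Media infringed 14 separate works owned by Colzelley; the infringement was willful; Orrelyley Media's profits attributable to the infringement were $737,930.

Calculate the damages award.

Statutory damages: 14 × $36,100 = $505,400
Trebled: 3 × $505,400 = $1,516,200
Combined award: $1,516,200 + $737,930 = $2,254,130
Costs: 20% of $2,254,130 = $450,826
Award plus costs: $2,254,130 + $450,826 = $2,704,956
Cap at $4,763,000: $2,704,956 is within the cap, no reduction.

$2,704,956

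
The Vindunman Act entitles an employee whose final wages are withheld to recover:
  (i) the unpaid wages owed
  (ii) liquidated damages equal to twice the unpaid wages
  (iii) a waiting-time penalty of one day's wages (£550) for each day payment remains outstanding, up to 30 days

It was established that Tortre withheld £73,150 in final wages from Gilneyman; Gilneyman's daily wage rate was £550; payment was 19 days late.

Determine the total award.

Total award: £229,900

Doubled: 2 × £73,150 = £146,300
Penalty days: min(19, 30) = 19
Waiting-time penalty: 19 × £550 = £10,450
Total award: £73,150 + £146,300 + £10,450 = £229,900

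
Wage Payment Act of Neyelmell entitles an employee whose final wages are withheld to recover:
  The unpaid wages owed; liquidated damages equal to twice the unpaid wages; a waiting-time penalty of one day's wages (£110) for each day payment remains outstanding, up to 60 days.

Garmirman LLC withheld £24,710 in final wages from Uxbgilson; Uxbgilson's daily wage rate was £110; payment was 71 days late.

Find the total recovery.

Doubled: 2 × £24,710 = £49,420
Penalty days: min(71, 60) = 60
Waiting-time penalty: 60 × £110 = £6,600
Total award: £24,710 + £49,420 + £6,600 = £80,730

£80,730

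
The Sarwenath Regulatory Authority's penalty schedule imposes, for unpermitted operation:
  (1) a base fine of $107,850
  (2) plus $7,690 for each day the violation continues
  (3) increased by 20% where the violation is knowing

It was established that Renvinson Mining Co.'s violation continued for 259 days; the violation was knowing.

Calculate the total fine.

Civil penalty: $2,519,472

Per-day component: 259 × $7,690 = $1,991,710
Base plus per-day: $107,850 + $1,991,710 = $2,099,560
Enhancement: 20% of $2,099,560 = $419,912
Enhanced fine: $2,099,560 + $419,912 = $2,519,472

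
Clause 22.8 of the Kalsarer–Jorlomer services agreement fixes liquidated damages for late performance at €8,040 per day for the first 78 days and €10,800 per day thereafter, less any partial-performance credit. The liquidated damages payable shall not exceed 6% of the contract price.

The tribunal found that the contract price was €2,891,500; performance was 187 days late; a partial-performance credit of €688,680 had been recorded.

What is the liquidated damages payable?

€173,490

First 78 days: 78 × €8,040 = €627,120
Remaining days: (187 − 78) × €10,800 = €1,177,200
Accrued per-day damages: €627,120 + €1,177,200 = €1,804,320
Less partial-performance credit: €1,804,320 − €688,680 = €1,115,640
Cap: 6% of €2,891,500 = €173,490
Cap at €173,490: €1,115,640 exceeds the cap → €173,490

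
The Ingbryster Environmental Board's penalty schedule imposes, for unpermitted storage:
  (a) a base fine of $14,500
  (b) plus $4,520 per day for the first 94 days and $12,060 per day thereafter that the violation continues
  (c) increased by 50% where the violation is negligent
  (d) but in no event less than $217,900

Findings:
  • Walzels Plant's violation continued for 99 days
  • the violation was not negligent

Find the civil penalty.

First 94 days: 94 × $4,520 = $424,880
Remaining days: (99 − 94) × $12,060 = $60,300
Per-day component: $424,880 + $60,300 = $485,180
Base plus per-day: $14,500 + $485,180 = $499,680
The violation was not negligent: no 50% increase.
Minimum $217,900: $499,680 meets the minimum, no increase.

$499,680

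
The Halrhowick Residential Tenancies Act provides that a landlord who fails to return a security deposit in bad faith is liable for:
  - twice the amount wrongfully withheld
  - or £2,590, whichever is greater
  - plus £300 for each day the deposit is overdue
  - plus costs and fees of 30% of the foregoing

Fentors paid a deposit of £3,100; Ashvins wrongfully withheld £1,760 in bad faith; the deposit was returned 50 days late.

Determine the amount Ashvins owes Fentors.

£24,076

Doubled: 2 × £1,760 = £3,520
Minimum £2,590: £3,520 meets the minimum, no increase.
Late-return penalty: 50 × £300 = £15,000
Damages plus late penalty: £3,520 + £15,000 = £18,520
Costs and fees: 30% of £18,520 = £5,556
Total recovery: £18,520 + £5,556 = £24,076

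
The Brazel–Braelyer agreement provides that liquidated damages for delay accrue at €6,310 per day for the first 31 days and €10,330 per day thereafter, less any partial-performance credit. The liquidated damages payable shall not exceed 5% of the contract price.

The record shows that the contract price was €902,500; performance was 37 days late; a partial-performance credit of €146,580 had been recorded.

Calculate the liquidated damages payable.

Liquidated damages: €45,125

First 31 days: 31 × €6,310 = €195,610
Remaining days: (37 − 31) × €10,330 = €61,980
Accrued per-day damages: €195,610 + €61,980 = €257,590
Less partial-performance credit: €257,590 − €146,580 = €111,010
Cap: 5% of €902,500 = €45,125
Cap at €45,125: €111,010 exceeds the cap → €45,125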